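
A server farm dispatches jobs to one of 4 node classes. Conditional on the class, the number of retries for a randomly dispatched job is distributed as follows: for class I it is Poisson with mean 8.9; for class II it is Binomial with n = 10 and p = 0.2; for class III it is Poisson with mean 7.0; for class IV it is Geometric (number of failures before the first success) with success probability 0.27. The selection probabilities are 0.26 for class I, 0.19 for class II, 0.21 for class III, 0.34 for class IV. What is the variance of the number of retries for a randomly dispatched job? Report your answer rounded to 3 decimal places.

Per component, I: μ=8.9, E[X²]=88.11; II: μ=2, E[X²]=5.6; III: μ=7, E[X²]=56; IV: μ=2.7037, E[X²]=17.3237.
E[X] = 0.26·8.9 + 0.19·2 + 0.21·7 + 0.34·2.7037 = 5.08326.
E[X²] = 0.26·88.11 + 0.19·5.6 + 0.21·56 + 0.34·17.3237 = 41.6227.
Var(X) = E[X²] − (E[X])² = 41.6227 − 25.8395 = 15.7831.

15.783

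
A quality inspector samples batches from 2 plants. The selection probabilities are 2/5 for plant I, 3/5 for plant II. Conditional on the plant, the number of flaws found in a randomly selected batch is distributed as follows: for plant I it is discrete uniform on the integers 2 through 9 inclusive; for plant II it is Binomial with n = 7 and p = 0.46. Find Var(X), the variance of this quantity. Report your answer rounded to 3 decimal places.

4.391

Per component, I: μ=5.5, E[X²]=35.5; II: μ=3.22, E[X²]=12.1072.
E[X] = 0.4·5.5 + 0.6·3.22 = 4.132.
E[X²] = 0.4·35.5 + 0.6·12.1072 = 21.4643.
Var(X) = E[X²] − (E[X])² = 21.4643 − 17.0734 = 4.3909.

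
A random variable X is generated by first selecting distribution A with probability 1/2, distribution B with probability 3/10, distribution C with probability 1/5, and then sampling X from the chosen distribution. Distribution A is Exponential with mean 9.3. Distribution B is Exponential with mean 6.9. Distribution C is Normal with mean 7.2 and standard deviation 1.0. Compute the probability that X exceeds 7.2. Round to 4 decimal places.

0.4362

Conditional on each component, P(X > 7.2): A: 0.461075; B: 0.352227; C: 0.5.
By total probability, P(X > 7.2) = 0.5·0.461075 + 0.3·0.352227 + 0.2·0.5 = 0.436206.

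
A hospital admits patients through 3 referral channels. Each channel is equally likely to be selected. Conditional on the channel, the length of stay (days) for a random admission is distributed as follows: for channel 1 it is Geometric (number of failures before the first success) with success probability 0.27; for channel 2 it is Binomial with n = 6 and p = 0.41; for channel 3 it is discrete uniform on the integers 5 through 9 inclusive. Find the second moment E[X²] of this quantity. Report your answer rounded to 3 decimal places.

25.276

For each component E[X²] = Var + (mean)², giving 1: 17.3237; 2: 7.503; 3: 51.
Overall E[X²] = 0.333333·17.3237 + 0.333333·7.503 + 0.333333·51 = 25.2756.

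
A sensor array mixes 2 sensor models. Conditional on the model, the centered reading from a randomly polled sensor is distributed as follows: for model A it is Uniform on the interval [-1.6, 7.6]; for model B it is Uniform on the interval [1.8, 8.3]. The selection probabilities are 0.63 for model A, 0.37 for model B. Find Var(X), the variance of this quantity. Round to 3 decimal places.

Per component, A: μ=3, E[X²]=16.0533; B: μ=5.05, E[X²]=29.0233.
E[X] = 0.63·3 + 0.37·5.05 = 3.7585.
E[X²] = 0.63·16.0533 + 0.37·29.0233 = 20.8522.
Var(X) = E[X²] − (E[X])² = 20.8522 − 14.1263 = 6.72591.

6.726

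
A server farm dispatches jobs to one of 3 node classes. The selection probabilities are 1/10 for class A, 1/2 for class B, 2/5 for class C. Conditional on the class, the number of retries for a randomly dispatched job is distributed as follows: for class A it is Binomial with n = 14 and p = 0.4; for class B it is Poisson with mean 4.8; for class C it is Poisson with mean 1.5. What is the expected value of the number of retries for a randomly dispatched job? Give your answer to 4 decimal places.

3.5600

Component means — A: 5.6; B: 4.8; C: 1.5.
E[X] = 0.1·5.6 + 0.5·4.8 + 0.4·1.5 = 3.56.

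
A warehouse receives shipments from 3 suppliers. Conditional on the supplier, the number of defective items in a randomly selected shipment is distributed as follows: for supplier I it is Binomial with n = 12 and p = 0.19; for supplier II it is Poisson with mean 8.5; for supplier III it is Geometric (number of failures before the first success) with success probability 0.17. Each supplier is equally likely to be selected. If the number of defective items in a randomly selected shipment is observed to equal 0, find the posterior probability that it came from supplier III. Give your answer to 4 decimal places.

Likelihoods P(X=0 | ·): I: 0.0797664; II: 0.000203468; III: 0.17.
Posterior ∝ prior × likelihood. Numerator for III: 0.333333·0.17 = 0.0566667.
Normalizing constant: 0.333333·0.0797664 + 0.333333·0.000203468 + 0.333333·0.17 = 0.0833233.
P(III | observation) = 0.0566667 / 0.0833233 = 0.680082.

0.6801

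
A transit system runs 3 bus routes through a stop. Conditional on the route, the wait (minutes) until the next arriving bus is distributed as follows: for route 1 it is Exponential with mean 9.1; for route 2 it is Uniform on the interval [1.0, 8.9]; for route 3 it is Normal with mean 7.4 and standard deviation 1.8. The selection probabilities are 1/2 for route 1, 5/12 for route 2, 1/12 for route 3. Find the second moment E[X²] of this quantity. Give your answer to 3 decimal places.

100.020

For each component E[X²] = Var + (mean)², giving 1: 165.62; 2: 29.7033; 3: 58.
Overall E[X²] = 0.5·165.62 + 0.416667·29.7033 + 0.0833333·58 = 100.02.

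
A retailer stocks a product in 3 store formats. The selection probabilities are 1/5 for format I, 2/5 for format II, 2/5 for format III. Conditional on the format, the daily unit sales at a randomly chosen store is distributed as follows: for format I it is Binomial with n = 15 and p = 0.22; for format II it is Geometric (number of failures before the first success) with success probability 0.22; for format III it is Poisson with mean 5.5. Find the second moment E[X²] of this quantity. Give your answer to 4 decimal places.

28.4672

For each component E[X²] = Var + (mean)², giving I: 13.464; II: 28.686; III: 35.75.
Overall E[X²] = 0.2·13.464 + 0.4·28.686 + 0.4·35.75 = 28.4672.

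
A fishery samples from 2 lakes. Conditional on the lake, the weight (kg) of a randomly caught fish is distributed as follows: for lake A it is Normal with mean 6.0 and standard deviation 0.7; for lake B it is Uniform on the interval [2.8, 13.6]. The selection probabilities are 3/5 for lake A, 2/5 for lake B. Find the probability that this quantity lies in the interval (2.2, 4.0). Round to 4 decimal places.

Conditional on each lake, P(2.2 < X < 4.0): A: 0.00213734; B: 0.111111.
By total probability, P(2.2 < X < 4.0) = 0.6·0.00213734 + 0.4·0.111111 = 0.0457268.

0.0457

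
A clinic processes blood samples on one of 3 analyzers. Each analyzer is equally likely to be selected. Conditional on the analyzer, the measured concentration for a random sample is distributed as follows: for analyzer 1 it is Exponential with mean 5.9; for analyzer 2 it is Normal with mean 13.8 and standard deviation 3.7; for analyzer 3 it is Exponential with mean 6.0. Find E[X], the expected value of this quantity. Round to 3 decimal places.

8.567

Component means — 1: 5.9; 2: 13.8; 3: 6.
E[X] = 0.333333·5.9 + 0.333333·13.8 + 0.333333·6 = 8.56667.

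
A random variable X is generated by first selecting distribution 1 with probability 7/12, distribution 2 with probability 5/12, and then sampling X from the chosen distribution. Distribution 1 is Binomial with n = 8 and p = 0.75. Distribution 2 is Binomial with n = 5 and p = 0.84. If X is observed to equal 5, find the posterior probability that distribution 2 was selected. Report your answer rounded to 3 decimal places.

Likelihoods P(X=5 | ·): 1: 0.207642; 2: 0.418212.
Posterior ∝ prior × likelihood. Numerator for 2: 0.416667·0.418212 = 0.174255.
Normalizing constant: 0.583333·0.207642 + 0.416667·0.418212 = 0.295379.
P(2 | observation) = 0.174255 / 0.295379 = 0.589936.

0.590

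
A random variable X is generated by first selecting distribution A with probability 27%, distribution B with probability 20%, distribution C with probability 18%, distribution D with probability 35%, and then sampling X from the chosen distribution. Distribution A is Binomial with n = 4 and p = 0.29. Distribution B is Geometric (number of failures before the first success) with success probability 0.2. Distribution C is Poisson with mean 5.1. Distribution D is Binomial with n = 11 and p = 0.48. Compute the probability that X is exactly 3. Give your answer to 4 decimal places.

0.0976

Conditional on each component, P(X = 3): A: 0.0692648; B: 0.1024; C: 0.13479; D: 0.0975516.
By total probability, P(X = 3) = 0.27·0.0692648 + 0.2·0.1024 + 0.18·0.13479 + 0.35·0.0975516 = 0.0975867.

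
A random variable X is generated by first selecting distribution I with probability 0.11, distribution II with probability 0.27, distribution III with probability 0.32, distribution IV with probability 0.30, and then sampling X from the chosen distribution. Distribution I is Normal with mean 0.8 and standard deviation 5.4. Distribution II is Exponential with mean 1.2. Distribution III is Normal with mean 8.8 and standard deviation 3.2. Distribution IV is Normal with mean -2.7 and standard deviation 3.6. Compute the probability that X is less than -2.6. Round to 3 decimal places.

0.182

Conditional on each component, P(X < -2.6): I: 0.264468; II: 0; III: 0.00018367; IV: 0.51108.
By total probability, P(X < -2.6) = 0.11·0.264468 + 0.27·0 + 0.32·0.00018367 + 0.3·0.51108 = 0.182474.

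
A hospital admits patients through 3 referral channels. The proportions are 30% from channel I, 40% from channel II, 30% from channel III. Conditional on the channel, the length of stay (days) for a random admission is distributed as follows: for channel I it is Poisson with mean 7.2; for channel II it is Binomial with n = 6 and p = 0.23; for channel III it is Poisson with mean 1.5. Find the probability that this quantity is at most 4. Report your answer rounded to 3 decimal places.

Conditional on each channel, P(X ≤ 4): I: 0.155516; II: 0.996878; III: 0.981424.
By total probability, P(X ≤ 4) = 0.3·0.155516 + 0.4·0.996878 + 0.3·0.981424 = 0.739833.

0.740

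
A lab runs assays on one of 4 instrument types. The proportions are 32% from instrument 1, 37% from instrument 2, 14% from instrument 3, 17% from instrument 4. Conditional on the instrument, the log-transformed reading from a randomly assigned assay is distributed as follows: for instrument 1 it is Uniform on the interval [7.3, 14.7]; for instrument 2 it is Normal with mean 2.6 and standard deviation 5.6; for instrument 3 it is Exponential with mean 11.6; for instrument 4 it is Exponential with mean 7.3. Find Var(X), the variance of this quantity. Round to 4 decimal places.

Per component, 1: μ=11, E[X²]=125.563; 2: μ=2.6, E[X²]=38.12; 3: μ=11.6, E[X²]=269.12; 4: μ=7.3, E[X²]=106.58.
E[X] = 0.32·11 + 0.37·2.6 + 0.14·11.6 + 0.17·7.3 = 7.347.
E[X²] = 0.32·125.563 + 0.37·38.12 + 0.14·269.12 + 0.17·106.58 = 110.08.
Var(X) = E[X²] − (E[X])² = 110.08 − 53.9784 = 56.1017.

56.1017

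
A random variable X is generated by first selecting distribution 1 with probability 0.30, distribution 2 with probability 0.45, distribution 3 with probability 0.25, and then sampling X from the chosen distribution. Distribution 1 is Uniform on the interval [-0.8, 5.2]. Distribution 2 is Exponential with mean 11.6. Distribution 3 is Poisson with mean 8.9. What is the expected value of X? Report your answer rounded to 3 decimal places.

8.105

Component means — 1: 2.2; 2: 11.6; 3: 8.9.
E[X] = 0.3·2.2 + 0.45·11.6 + 0.25·8.9 = 8.105.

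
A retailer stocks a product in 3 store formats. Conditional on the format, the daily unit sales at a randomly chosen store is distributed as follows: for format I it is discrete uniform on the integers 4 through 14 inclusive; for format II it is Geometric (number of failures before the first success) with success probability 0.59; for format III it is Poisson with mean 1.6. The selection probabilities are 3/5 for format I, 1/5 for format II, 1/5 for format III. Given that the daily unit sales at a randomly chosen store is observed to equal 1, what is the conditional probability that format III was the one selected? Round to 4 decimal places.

Likelihoods P(X=1 | ·): I: 0; II: 0.2419; III: 0.323034.
Posterior ∝ prior × likelihood. Numerator for III: 0.2·0.323034 = 0.0646069.
Normalizing constant: 0.6·0 + 0.2·0.2419 + 0.2·0.323034 = 0.112987.
P(III | observation) = 0.0646069 / 0.112987 = 0.571809.

0.5718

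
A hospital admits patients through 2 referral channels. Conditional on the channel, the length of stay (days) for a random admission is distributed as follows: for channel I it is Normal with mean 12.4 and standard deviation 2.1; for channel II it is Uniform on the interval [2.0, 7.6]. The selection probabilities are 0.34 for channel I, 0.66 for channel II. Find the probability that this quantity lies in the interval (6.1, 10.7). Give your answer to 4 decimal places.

Conditional on each channel, P(6.1 < X < 10.7): I: 0.207757; II: 0.267857.
By total probability, P(6.1 < X < 10.7) = 0.34·0.207757 + 0.66·0.267857 = 0.247423.

0.2474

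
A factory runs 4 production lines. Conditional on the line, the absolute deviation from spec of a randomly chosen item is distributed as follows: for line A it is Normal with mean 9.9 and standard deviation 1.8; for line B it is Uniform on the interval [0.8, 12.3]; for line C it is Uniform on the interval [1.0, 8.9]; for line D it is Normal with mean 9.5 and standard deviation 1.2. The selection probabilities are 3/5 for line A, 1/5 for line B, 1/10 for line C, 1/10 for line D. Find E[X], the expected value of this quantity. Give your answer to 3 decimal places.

8.695

Component means — A: 9.9; B: 6.55; C: 4.95; D: 9.5.
E[X] = 0.6·9.9 + 0.2·6.55 + 0.1·4.95 + 0.1·9.5 = 8.695.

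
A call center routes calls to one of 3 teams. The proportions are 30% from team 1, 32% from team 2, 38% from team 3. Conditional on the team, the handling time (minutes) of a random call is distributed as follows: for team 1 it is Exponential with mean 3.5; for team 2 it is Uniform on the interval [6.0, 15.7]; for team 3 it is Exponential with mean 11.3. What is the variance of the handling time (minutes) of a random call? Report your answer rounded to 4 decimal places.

Per component, 1: μ=3.5, E[X²]=24.5; 2: μ=10.85, E[X²]=125.563; 3: μ=11.3, E[X²]=255.38.
E[X] = 0.3·3.5 + 0.32·10.85 + 0.38·11.3 = 8.816.
E[X²] = 0.3·24.5 + 0.32·125.563 + 0.38·255.38 = 144.575.
Var(X) = E[X²] − (E[X])² = 144.575 − 77.7219 = 66.8528.

66.8528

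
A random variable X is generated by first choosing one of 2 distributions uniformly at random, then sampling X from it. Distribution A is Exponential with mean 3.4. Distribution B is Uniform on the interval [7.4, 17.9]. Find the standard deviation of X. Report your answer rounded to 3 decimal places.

Per component, A: μ=3.4, E[X²]=23.12; B: μ=12.65, E[X²]=169.21.
E[X] = 0.5·3.4 + 0.5·12.65 = 8.025.
E[X²] = 0.5·23.12 + 0.5·169.21 = 96.165.
Var(X) = E[X²] − (E[X])² = 96.165 − 64.4006 = 31.7644.
SD(X) = √31.7644 = 5.63599.

5.636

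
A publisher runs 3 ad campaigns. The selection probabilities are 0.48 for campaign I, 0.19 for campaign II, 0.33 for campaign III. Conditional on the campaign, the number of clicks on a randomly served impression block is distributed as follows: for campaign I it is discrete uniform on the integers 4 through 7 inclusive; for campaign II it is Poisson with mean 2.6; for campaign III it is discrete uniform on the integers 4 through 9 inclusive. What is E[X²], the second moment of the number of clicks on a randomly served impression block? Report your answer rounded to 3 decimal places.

31.803

For each component E[X²] = Var + (mean)², giving I: 31.5; II: 9.36; III: 45.1667.
Overall E[X²] = 0.48·31.5 + 0.19·9.36 + 0.33·45.1667 = 31.8034.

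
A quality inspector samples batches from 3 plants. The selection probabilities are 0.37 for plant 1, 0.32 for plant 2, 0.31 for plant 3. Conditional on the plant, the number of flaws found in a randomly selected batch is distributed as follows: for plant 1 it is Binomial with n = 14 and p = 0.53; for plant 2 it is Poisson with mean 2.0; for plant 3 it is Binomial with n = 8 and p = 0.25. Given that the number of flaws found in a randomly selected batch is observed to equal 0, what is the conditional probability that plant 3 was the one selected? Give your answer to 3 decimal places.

0.417

Likelihoods P(X=0 | ·): 1: 2.56667e-05; 2: 0.135335; 3: 0.100113.
Posterior ∝ prior × likelihood. Numerator for 3: 0.31·0.100113 = 0.031035.
Normalizing constant: 0.37·2.56667e-05 + 0.32·0.135335 + 0.31·0.100113 = 0.0743518.
P(3 | observation) = 0.031035 / 0.0743518 = 0.417408.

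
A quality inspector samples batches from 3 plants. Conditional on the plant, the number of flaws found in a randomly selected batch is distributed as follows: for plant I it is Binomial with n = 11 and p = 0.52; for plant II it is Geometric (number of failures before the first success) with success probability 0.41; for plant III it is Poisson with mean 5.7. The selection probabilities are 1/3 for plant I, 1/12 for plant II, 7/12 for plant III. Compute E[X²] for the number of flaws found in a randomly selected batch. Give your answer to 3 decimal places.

34.564

For each component E[X²] = Var + (mean)², giving I: 35.464; II: 5.58061; III: 38.19.
Overall E[X²] = 0.333333·35.464 + 0.0833333·5.58061 + 0.583333·38.19 = 34.5639.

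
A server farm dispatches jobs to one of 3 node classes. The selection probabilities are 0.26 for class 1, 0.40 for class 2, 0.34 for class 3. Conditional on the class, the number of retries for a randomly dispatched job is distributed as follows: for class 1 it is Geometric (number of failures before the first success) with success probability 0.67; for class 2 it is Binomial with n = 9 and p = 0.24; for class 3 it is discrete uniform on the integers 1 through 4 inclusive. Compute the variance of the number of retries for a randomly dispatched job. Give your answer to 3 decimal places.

1.934

Per component, 1: μ=0.492537, E[X²]=0.977723; 2: μ=2.16, E[X²]=6.3072; 3: μ=2.5, E[X²]=7.5.
E[X] = 0.26·0.492537 + 0.4·2.16 + 0.34·2.5 = 1.84206.
E[X²] = 0.26·0.977723 + 0.4·6.3072 + 0.34·7.5 = 5.32709.
Var(X) = E[X²] − (E[X])² = 5.32709 − 3.39318 = 1.9339.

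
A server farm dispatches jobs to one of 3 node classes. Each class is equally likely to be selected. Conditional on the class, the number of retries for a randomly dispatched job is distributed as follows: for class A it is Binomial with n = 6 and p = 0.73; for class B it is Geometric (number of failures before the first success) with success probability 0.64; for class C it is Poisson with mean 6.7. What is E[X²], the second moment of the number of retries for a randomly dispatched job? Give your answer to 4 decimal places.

For each component E[X²] = Var + (mean)², giving A: 20.367; B: 1.19531; C: 51.59.
Overall E[X²] = 0.333333·20.367 + 0.333333·1.19531 + 0.333333·51.59 = 24.3841.

24.3841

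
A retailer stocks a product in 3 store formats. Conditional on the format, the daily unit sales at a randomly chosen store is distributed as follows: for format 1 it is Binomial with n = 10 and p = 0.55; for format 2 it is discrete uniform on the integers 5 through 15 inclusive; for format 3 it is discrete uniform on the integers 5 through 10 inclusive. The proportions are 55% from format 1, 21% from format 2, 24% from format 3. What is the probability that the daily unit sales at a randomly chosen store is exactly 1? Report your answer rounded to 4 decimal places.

0.0023

Conditional on each format, P(X = 1): 1: 0.00416174; 2: 0; 3: 0.
By total probability, P(X = 1) = 0.55·0.00416174 + 0.21·0 + 0.24·0 = 0.00228896.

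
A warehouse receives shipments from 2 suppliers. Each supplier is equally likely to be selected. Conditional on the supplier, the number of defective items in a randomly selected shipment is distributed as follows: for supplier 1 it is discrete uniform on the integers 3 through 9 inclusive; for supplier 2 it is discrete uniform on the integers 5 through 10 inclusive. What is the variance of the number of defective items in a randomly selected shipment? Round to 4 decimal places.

Per component, 1: μ=6, E[X²]=40; 2: μ=7.5, E[X²]=59.1667.
E[X] = 0.5·6 + 0.5·7.5 = 6.75.
E[X²] = 0.5·40 + 0.5·59.1667 = 49.5833.
Var(X) = E[X²] − (E[X])² = 49.5833 − 45.5625 = 4.02083.

4.0208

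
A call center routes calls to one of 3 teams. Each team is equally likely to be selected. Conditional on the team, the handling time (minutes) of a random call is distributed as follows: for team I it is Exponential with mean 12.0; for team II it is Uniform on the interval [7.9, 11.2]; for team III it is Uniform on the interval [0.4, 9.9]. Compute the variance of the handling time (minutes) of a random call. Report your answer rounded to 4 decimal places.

Per component, I: μ=12, E[X²]=288; II: μ=9.55, E[X²]=92.11; III: μ=5.15, E[X²]=34.0433.
E[X] = 0.333333·12 + 0.333333·9.55 + 0.333333·5.15 = 8.9.
E[X²] = 0.333333·288 + 0.333333·92.11 + 0.333333·34.0433 = 138.051.
Var(X) = E[X²] − (E[X])² = 138.051 − 79.21 = 58.8411.

58.8411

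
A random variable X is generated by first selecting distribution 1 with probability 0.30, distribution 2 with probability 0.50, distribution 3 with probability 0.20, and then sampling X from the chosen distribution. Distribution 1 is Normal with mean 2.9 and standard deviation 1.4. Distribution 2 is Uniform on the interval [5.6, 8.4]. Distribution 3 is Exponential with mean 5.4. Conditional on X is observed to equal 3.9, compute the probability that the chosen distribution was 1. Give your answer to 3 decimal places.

0.786

Likelihoods f(3.9 | ·): 1: 0.220797; 2: 0; 3: 0.0899392.
Posterior ∝ prior × likelihood. Numerator for 1: 0.3·0.220797 = 0.066239.
Normalizing constant: 0.3·0.220797 + 0.5·0 + 0.2·0.0899392 = 0.0842269.
P(1 | observation) = 0.066239 / 0.0842269 = 0.786436.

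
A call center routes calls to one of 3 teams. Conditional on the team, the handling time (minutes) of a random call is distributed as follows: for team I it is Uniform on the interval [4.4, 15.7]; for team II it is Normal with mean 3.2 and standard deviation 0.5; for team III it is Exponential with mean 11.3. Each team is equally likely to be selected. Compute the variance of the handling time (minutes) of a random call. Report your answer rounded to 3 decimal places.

Per component, I: μ=10.05, E[X²]=111.643; II: μ=3.2, E[X²]=10.49; III: μ=11.3, E[X²]=255.38.
E[X] = 0.333333·10.05 + 0.333333·3.2 + 0.333333·11.3 = 8.18333.
E[X²] = 0.333333·111.643 + 0.333333·10.49 + 0.333333·255.38 = 125.838.
Var(X) = E[X²] − (E[X])² = 125.838 − 66.9669 = 58.8708.

58.871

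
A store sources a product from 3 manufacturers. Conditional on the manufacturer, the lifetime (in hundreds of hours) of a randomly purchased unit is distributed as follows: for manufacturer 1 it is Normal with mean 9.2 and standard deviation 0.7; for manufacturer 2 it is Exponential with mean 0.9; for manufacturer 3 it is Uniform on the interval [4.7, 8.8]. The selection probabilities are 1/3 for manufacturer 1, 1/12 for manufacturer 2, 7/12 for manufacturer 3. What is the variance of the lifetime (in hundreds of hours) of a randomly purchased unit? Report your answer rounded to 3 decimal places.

Per component, 1: μ=9.2, E[X²]=85.13; 2: μ=0.9, E[X²]=1.62; 3: μ=6.75, E[X²]=46.9633.
E[X] = 0.333333·9.2 + 0.0833333·0.9 + 0.583333·6.75 = 7.07917.
E[X²] = 0.333333·85.13 + 0.0833333·1.62 + 0.583333·46.9633 = 55.9069.
Var(X) = E[X²] − (E[X])² = 55.9069 − 50.1146 = 5.79234.

5.792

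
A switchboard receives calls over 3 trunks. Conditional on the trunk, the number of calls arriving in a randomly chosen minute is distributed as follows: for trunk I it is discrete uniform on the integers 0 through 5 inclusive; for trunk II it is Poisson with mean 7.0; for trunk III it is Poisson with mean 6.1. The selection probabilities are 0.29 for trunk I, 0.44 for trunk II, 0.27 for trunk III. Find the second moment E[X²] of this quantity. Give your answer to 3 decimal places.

For each component E[X²] = Var + (mean)², giving I: 9.16667; II: 56; III: 43.31.
Overall E[X²] = 0.29·9.16667 + 0.44·56 + 0.27·43.31 = 38.992.

38.992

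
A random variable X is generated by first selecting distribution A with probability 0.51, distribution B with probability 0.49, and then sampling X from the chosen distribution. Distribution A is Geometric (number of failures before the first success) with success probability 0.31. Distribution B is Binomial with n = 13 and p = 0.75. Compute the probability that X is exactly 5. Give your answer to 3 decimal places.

Conditional on each component, P(X = 5): A: 0.048485; B: 0.0046602.
By total probability, P(X = 5) = 0.51·0.048485 + 0.49·0.0046602 = 0.0270108.

0.027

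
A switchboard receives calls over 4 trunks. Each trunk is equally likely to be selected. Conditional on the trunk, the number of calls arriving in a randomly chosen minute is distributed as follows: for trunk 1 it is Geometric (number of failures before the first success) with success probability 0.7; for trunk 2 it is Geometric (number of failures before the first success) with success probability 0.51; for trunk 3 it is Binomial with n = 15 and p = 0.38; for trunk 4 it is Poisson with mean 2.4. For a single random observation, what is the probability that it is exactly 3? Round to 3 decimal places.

0.092

Conditional on each trunk, P(X = 3): 1: 0.0189; 2: 0.060001; 3: 0.0805494; 4: 0.209014.
By total probability, P(X = 3) = 0.25·0.0189 + 0.25·0.060001 + 0.25·0.0805494 + 0.25·0.209014 = 0.0921161.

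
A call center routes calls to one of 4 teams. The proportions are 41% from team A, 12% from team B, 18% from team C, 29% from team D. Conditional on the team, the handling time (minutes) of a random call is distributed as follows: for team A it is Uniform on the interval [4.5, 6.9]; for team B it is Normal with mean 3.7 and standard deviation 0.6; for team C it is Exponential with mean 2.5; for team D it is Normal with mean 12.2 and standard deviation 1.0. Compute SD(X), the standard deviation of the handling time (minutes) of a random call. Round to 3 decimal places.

Per component, A: μ=5.7, E[X²]=32.97; B: μ=3.7, E[X²]=14.05; C: μ=2.5, E[X²]=12.5; D: μ=12.2, E[X²]=149.84.
E[X] = 0.41·5.7 + 0.12·3.7 + 0.18·2.5 + 0.29·12.2 = 6.769.
E[X²] = 0.41·32.97 + 0.12·14.05 + 0.18·12.5 + 0.29·149.84 = 60.9073.
Var(X) = E[X²] − (E[X])² = 60.9073 − 45.8194 = 15.0879.
SD(X) = √15.0879 = 3.88432.

3.884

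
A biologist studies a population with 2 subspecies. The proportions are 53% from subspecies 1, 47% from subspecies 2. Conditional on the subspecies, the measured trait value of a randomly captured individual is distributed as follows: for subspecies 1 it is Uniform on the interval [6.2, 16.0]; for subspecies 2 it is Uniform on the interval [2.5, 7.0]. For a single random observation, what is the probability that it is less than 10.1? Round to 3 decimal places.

Conditional on each subspecies, P(X < 10.1): 1: 0.397959; 2: 1.
By total probability, P(X < 10.1) = 0.53·0.397959 + 0.47·1 = 0.680918.

0.681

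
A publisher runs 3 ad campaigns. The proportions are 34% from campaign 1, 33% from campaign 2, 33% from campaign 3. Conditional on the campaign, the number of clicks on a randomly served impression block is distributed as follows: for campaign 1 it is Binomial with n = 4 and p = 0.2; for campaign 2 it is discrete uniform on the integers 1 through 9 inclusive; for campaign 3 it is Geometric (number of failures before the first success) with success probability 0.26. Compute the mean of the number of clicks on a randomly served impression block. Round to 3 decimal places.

Component means — 1: 0.8; 2: 5; 3: 2.84615.
E[X] = 0.34·0.8 + 0.33·5 + 0.33·2.84615 = 2.86123.

2.861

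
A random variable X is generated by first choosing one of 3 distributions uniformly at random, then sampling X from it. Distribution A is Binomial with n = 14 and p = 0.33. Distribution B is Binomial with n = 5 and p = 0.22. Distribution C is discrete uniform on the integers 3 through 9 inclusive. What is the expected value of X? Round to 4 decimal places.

3.9067

Component means — A: 4.62; B: 1.1; C: 6.
E[X] = 0.333333·4.62 + 0.333333·1.1 + 0.333333·6 = 3.90667.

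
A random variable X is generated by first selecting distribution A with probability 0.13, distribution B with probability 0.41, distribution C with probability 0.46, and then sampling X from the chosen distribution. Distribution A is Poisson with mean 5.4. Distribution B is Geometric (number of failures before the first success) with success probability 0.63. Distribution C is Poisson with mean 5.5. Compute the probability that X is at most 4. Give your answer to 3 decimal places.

0.620

Conditional on each component, P(X ≤ 4): A: 0.373311; B: 0.993066; C: 0.357518.
By total probability, P(X ≤ 4) = 0.13·0.373311 + 0.41·0.993066 + 0.46·0.357518 = 0.620146.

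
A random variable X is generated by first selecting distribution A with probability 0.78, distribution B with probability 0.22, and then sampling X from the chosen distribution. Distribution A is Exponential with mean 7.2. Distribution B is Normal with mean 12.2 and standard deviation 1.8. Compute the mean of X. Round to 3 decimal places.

Component means — A: 7.2; B: 12.2.
E[X] = 0.78·7.2 + 0.22·12.2 = 8.3.

8.300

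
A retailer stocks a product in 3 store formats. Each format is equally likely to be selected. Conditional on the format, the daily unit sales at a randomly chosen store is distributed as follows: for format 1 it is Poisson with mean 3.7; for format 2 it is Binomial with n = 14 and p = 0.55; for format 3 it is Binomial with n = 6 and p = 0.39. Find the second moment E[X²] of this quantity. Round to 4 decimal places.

29.0160

For each component E[X²] = Var + (mean)², giving 1: 17.39; 2: 62.755; 3: 6.903.
Overall E[X²] = 0.333333·17.39 + 0.333333·62.755 + 0.333333·6.903 = 29.016.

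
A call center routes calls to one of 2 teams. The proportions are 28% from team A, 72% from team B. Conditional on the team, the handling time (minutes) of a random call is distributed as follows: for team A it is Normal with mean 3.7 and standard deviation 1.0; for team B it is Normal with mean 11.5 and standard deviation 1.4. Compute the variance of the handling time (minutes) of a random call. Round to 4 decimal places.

Per component, A: μ=3.7, E[X²]=14.69; B: μ=11.5, E[X²]=134.21.
E[X] = 0.28·3.7 + 0.72·11.5 = 9.316.
E[X²] = 0.28·14.69 + 0.72·134.21 = 100.744.
Var(X) = E[X²] − (E[X])² = 100.744 − 86.7879 = 13.9565.

13.9565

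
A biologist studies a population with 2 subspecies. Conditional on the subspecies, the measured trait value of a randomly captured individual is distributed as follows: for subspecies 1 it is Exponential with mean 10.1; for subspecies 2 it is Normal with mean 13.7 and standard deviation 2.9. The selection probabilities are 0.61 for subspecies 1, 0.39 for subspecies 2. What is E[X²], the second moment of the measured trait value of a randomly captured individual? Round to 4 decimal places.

200.9312

For each component E[X²] = Var + (mean)², giving 1: 204.02; 2: 196.1.
Overall E[X²] = 0.61·204.02 + 0.39·196.1 = 200.931.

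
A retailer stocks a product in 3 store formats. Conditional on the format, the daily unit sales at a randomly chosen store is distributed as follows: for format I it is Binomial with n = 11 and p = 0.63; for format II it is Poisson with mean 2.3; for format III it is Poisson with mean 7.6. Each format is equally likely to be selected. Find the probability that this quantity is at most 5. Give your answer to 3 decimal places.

0.462

Conditional on each format, P(X ≤ 5): I: 0.18467; II: 0.970024; III: 0.230681.
By total probability, P(X ≤ 5) = 0.333333·0.18467 + 0.333333·0.970024 + 0.333333·0.230681 = 0.461792.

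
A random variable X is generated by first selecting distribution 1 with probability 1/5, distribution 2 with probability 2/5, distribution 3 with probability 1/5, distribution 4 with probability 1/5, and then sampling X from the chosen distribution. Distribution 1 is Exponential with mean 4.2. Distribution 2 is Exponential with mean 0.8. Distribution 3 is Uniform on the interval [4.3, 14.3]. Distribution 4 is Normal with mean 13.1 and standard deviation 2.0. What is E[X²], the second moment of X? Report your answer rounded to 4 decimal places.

61.6547

For each component E[X²] = Var + (mean)², giving 1: 35.28; 2: 1.28; 3: 94.8233; 4: 175.61.
Overall E[X²] = 0.2·35.28 + 0.4·1.28 + 0.2·94.8233 + 0.2·175.61 = 61.6547.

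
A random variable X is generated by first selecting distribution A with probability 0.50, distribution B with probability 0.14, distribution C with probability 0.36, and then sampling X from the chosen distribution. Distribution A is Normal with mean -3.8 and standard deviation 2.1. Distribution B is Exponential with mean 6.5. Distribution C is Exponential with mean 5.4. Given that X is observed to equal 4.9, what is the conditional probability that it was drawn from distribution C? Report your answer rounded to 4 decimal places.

Likelihoods f(4.9 | ·): A: 3.56234e-05; B: 0.0723928; C: 0.074735.
Posterior ∝ prior × likelihood. Numerator for C: 0.36·0.074735 = 0.0269046.
Normalizing constant: 0.5·3.56234e-05 + 0.14·0.0723928 + 0.36·0.074735 = 0.0370574.
P(C | observation) = 0.0269046 / 0.0370574 = 0.726025.

0.7260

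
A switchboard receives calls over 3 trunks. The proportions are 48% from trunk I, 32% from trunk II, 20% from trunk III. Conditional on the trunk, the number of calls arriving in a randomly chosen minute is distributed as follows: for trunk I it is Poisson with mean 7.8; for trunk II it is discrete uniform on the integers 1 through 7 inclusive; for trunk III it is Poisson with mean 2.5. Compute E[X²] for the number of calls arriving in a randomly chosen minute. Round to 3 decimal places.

41.097

For each component E[X²] = Var + (mean)², giving I: 68.64; II: 20; III: 8.75.
Overall E[X²] = 0.48·68.64 + 0.32·20 + 0.2·8.75 = 41.0972.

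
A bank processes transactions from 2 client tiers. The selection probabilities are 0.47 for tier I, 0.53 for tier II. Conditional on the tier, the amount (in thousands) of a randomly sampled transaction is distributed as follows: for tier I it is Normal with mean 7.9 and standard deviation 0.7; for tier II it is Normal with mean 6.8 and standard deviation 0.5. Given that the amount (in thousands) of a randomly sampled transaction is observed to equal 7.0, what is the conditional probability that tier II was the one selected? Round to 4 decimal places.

0.7691

Likelihoods f(7.0 | ·): I: 0.249376; II: 0.73654.
Posterior ∝ prior × likelihood. Numerator for II: 0.53·0.73654 = 0.390366.
Normalizing constant: 0.47·0.249376 + 0.53·0.73654 = 0.507573.
P(II | observation) = 0.390366 / 0.507573 = 0.769084.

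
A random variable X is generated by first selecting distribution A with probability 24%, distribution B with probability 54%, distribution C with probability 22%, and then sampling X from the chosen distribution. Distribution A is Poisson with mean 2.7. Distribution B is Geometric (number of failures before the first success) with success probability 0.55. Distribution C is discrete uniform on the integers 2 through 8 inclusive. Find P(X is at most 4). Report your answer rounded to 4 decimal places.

Conditional on each component, P(X ≤ 4): A: 0.862908; B: 0.981547; C: 0.428571.
By total probability, P(X ≤ 4) = 0.24·0.862908 + 0.54·0.981547 + 0.22·0.428571 = 0.831419.

0.8314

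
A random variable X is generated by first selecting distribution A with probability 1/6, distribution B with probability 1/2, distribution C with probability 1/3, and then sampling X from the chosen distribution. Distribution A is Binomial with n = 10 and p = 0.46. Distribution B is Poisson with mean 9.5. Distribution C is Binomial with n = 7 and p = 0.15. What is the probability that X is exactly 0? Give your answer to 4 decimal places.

0.1072

Conditional on each component, P(X = 0): A: 0.00210833; B: 7.48518e-05; C: 0.320577.
By total probability, P(X = 0) = 0.166667·0.00210833 + 0.5·7.48518e-05 + 0.333333·0.320577 = 0.107248.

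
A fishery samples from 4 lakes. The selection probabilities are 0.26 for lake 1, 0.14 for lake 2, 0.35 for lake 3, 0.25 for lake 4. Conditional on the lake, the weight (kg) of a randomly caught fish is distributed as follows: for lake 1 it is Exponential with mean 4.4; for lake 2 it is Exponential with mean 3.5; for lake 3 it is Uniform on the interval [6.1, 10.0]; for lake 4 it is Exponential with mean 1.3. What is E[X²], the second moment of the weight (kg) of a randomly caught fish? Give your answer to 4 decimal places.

37.4667

For each component E[X²] = Var + (mean)², giving 1: 38.72; 2: 24.5; 3: 66.07; 4: 3.38.
Overall E[X²] = 0.26·38.72 + 0.14·24.5 + 0.35·66.07 + 0.25·3.38 = 37.4667.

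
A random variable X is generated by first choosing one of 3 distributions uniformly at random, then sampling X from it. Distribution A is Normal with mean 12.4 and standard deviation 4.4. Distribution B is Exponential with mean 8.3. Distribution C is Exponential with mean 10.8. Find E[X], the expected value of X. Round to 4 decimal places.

Component means — A: 12.4; B: 8.3; C: 10.8.
E[X] = 0.333333·12.4 + 0.333333·8.3 + 0.333333·10.8 = 10.5.

10.5000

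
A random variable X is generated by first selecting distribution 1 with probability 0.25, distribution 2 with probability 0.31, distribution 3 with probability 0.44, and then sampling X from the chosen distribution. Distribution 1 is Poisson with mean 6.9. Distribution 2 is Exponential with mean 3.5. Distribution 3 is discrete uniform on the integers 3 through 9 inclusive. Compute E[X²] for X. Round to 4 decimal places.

38.8225

For each component E[X²] = Var + (mean)², giving 1: 54.51; 2: 24.5; 3: 40.
Overall E[X²] = 0.25·54.51 + 0.31·24.5 + 0.44·40 = 38.8225.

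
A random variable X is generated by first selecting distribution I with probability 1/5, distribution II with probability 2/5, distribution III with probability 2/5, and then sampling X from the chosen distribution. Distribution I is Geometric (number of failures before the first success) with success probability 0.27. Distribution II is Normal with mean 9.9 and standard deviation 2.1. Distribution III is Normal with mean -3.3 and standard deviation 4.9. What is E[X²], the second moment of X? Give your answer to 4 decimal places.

58.3927

For each component E[X²] = Var + (mean)², giving I: 17.3237; II: 102.42; III: 34.9.
Overall E[X²] = 0.2·17.3237 + 0.4·102.42 + 0.4·34.9 = 58.3927.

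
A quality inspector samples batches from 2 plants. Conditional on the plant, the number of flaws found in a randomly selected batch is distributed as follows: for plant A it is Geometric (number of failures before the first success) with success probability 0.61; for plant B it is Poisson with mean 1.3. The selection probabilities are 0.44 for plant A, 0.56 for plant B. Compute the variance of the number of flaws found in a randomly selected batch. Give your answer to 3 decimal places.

1.297

Per component, A: μ=0.639344, E[X²]=1.45687; B: μ=1.3, E[X²]=2.99.
E[X] = 0.44·0.639344 + 0.56·1.3 = 1.00931.
E[X²] = 0.44·1.45687 + 0.56·2.99 = 2.31542.
Var(X) = E[X²] − (E[X])² = 2.31542 − 1.01871 = 1.29671.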